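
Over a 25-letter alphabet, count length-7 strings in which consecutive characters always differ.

First character: 25 choices. Each subsequent: 24 choices (must differ from the previous one).
Total: 25 x 24^6.

Final answer: 25 x 24^{6} = 4777574400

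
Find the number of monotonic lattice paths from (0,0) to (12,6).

Each path has 12 right steps and 6 up steps in some order (18 steps total).
Choose which 6 of the 18 steps are up: C(18,6).

Final answer: C(18,6) = 18564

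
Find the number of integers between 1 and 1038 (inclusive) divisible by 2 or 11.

Multiples of 2: 519. Multiples of 11: 94. Of both (lcm=22): 47.
By inclusion-exclusion: 519 + 94 - 47.

Final answer: 566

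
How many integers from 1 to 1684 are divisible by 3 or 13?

Multiples of 3: 561. Multiples of 13: 129. Of both (lcm=39): 43.
By inclusion-exclusion: 561 + 129 - 43.

Final answer: 647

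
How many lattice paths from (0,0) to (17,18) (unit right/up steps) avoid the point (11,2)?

Total paths to (17,18): C(35,18) = 4537567650.
Paths through (11,2): C(13,2) x C(22,16) = 5819814.
Avoiding (11,2): 4537567650 - 5819814.

Final answer: 4531747836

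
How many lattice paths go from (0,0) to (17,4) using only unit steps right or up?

Each path has 17 right steps and 4 up steps in some order (21 steps total).
Choose which 4 of the 21 steps are up: C(21,4).

Final answer: C(21,4) = 5985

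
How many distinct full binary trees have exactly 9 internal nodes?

The structures are counted by the Catalan number C_n. Here n = 9.
C_n = C(2n,n) - C(2n,n+1), so C_{9} = C(18,9) - C(18,10) = 48620 - 43758.

Final answer: C_{9} = 4862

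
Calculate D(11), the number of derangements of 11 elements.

Derangements satisfy D(n) = (n-1)(D(n-1) + D(n-2)), starting from D(0)=1, D(1)=0.
D(2) = 1 x (0 + 1) = 1
D(3) = 2 x (1 + 0) = 2
D(4) = 3 x (2 + 1) = 9
D(5) = 4 x (9 + 2) = 44
D(6) = 5 x (44 + 9) = 265
D(7) = 6 x (265 + 44) = 1854
D(8) = 7 x (1854 + 265) = 14833
D(9) = 8 x (14833 + 1854) = 133496
D(10) = 9 x (133496 + 14833) = 1334961
D(11) = 10 x (D(10) + D(9)) = 10 x (1334961 + 133496)

Final answer: D(11) = 14684570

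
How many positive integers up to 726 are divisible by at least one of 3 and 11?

Multiples of 3: 242. Multiples of 11: 66. Of both (lcm=33): 22.
By inclusion-exclusion: 242 + 66 - 22.

Final answer: 286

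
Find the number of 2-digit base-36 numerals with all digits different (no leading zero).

The leading digit has 35 choices (anything but zero); the next has 35 (anything but the first), then 34, and so on, one fewer each time.
Total: 35 x 35.

Final answer: 1225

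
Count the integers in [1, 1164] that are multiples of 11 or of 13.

Multiples of 11: 105. Multiples of 13: 89. Of both (lcm=143): 8.
By inclusion-exclusion: 105 + 89 - 8.

Final answer: 186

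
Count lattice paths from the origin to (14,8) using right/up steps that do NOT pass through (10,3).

Total paths to (14,8): C(22,8) = 319770.
Paths through (10,3): C(13,3) x C(9,5) = 36036.
Avoiding (10,3): 319770 - 36036.

Final answer: 283734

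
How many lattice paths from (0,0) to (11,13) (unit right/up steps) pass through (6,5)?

Paths (0,0)->(6,5): C(11,5) = 462.
Paths (6,5)->(11,13): C(13,8) = 1287.
By multiplication principle: 462 x 1287.

Final answer: 594594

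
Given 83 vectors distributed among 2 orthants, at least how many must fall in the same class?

By pigeonhole with 83 objects and 2 categories: ceiling(83/2).

Final answer: 42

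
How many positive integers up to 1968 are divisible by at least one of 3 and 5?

Multiples of 3: 656. Multiples of 5: 393. Of both (lcm=15): 131.
By inclusion-exclusion: 656 + 393 - 131.

Final answer: 918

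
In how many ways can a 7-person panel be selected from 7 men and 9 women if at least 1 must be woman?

Sum over valid woman counts:
C(9,1)C(7,6) = 63
C(9,2)C(7,5) = 756
C(9,3)C(7,4) = 2940
C(9,4)C(7,3) = 4410
C(9,5)C(7,2) = 2646
C(9,6)C(7,1) = 588
C(9,7)C(7,0) = 36
Total: 63 + 756 + 2940 + 4410 + 2646 + 588 + 36.

Final answer: 11439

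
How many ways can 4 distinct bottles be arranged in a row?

The number of ways to arrange 4 distinct objects is 4!.

Final answer: 4! = 24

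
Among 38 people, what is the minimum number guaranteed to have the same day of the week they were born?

There are 7 possible values for day of the week they were born. With 38 people and 7 categories, by pigeonhole: ceiling(38/7).

Final answer: 6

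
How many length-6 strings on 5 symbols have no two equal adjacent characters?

First character: 5 choices. Each subsequent: 4 choices (must differ from the previous one).
Total: 5 x 4^5.

Final answer: 5 x 4^{5} = 5120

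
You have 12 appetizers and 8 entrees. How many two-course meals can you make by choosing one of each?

By the multiplication principle: 12 x 8.

Final answer: 96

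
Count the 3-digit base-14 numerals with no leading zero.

In base 14, the leading digit has 13 choices (1..13); each of the remaining 2 digits has 14 choices.
Total: 13 x 14^2.

Final answer: 2548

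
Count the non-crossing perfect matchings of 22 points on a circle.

This is counted by the nth Catalan number C_n. Here n = 22/2 = 11.
C_n = (2n)!/(n!(n+1)!), so C_{11} = 22!/(11! x 12!) = C(22,11)/12 = 705432/12.

Final answer: C_{11} = 58786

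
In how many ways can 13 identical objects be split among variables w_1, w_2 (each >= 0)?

Stars and bars with 13 stars and 1 bars:
C(13+2-1, 2-1) = C(14,1).

Final answer: C(14,1) = 14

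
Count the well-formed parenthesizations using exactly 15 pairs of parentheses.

This is a standard Catalan-number count: the answer is C_n. Here n = 15 (pairs).
C_n = C(2n,n) - C(2n,n+1), so C_{15} = C(30,15) - C(30,16) = 155117520 - 145422675.

Final answer: C_{15} = 9694845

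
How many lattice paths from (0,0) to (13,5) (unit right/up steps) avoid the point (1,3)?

Total paths to (13,5): C(18,5) = 8568.
Paths through (1,3): C(4,3) x C(14,2) = 364.
Avoiding (1,3): 8568 - 364.

Final answer: 8204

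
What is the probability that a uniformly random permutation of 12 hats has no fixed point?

Use the recurrence D(n) = (n-1)(D(n-1) + D(n-2)) with D(0)=1, D(1)=0.
Building up: D(2)=1, D(3)=2, D(4)=9, D(5)=44, D(6)=265, D(7)=1854, D(8)=14833, D(9)=133496, D(10)=1334961, D(11)=14684570, D(12)=176214841.
Total arrangements: 12! = 479001600.
Probability = D(12)/12! = 16019531/43545600.

Final answer: D(12)/12! = 176214841/479001600 = 0.367879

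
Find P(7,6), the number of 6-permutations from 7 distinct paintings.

P(7,6) = 7!/(7-6)! = 7!/1!.

Final answer: P(7,6) = 5040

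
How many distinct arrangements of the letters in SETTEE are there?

Letters (E:3, S:1, T:2). Total letters: 6.
Permutations = 6!/(3! x 2!).

Final answer: 60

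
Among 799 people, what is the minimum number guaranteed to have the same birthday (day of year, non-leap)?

There are 365 possible values for birthday (day of year, non-leap). With 799 people and 365 categories, by pigeonhole: ceiling(799/365).

Final answer: 3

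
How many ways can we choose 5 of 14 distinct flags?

C(14,5) = 14!/(5! x 9!).

Final answer: \binom{14}{5} = 2002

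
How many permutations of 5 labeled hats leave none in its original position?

D(n) = (n-1)(D(n-1) + D(n-2)), D(0)=1, D(1)=0.
D(2) = 1 x (0 + 1) = 1
D(3) = 2 x (1 + 0) = 2
D(4) = 3 x (2 + 1) = 9
D(5) = 4 x (D(4) + D(3)) = 4 x (9 + 2)

Final answer: D(5) = 44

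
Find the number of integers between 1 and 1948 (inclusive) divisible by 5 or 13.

Multiples of 5: 389. Multiples of 13: 149. Of both (lcm=65): 29.
By inclusion-exclusion: 389 + 149 - 29.

Final answer: 509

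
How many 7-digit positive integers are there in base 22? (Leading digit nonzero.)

These are the integers in [22^6, 22^7), so the count is 22^7 - 22^6 = 21 x 22^6.

Final answer: 2380977984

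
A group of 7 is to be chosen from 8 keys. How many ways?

C(8,7) = 8!/(7! x 1!).

Final answer: \binom{8}{7} = 8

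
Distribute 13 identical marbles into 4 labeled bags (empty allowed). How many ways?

Stars and bars: C(n+k-1, k-1) = C(16,3).

Final answer: C(16,3) = 560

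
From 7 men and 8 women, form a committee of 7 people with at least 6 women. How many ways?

Sum over valid woman counts:
C(8,6)C(7,1) = 196
C(8,7)C(7,0) = 8
Total: 196 + 8.

Final answer: 204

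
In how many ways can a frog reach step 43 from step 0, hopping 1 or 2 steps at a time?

Condition on the final move: it is a 1-step (f(n-1) ways to get there) or a 2-step (f(n-2) ways), so f(n) = f(n-1) + f(n-2), with f(1)=1, f(2)=2.
Iterating the recurrence: f(1)=1, f(2)=2, f(3)=3, f(4)=5, f(5)=8, f(6)=13, f(7)=21, f(8)=34, f(9)=55, f(10)=89, f(11)=144, f(12)=233, f(13)=377, f(14)=610, f(15)=987, f(16)=1597, f(17)=2584, f(18)=4181, f(19)=6765, f(20)=10946, f(21)=17711, f(22)=28657, f(23)=46368, f(24)=75025, f(25)=121393, f(26)=196418, f(27)=317811, f(28)=514229, f(29)=832040, f(30)=1346269, f(31)=2178309, f(32)=3524578, f(33)=5702887, f(34)=9227465, f(35)=14930352, f(36)=24157817, f(37)=39088169, f(38)=63245986, f(39)=102334155, f(40)=165580141, f(41)=267914296, f(42)=433494437, f(43)=701408733.

Final answer: 701408733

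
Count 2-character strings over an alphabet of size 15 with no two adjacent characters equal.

First character: 15 choices. Each subsequent: 14 choices (must differ from the previous one).
Total: 15 x 14^1.

Final answer: 15 x 14^{1} = 210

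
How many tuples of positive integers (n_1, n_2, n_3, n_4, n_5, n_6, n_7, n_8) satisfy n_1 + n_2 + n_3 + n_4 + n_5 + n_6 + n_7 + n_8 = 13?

Substitute n'_i = n_i - 1 (so n'_i >= 0). Then sum n'_i = 13 - 8 = 5.
Stars and bars: C(5+8-1, 8-1) = C(12,7).

Final answer: C(12,7) = 792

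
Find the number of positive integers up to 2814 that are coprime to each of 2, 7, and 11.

|div by 2|=1407, |div by 7|=402, |div by 11|=255.
|div by 2&7|=201, |div by 2&11|=127, |div by 7&11|=36, |div by all|=18.
By inclusion-exclusion, divisible by at least one: 1407+402+255-201-127-36+18 = 1718.
Not divisible by any: 2814 - 1718.

Final answer: 1096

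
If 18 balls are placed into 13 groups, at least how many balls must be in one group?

By the pigeonhole principle: ceiling(18/13).

Final answer: 2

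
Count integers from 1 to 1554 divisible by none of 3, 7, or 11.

|div by 3|=518, |div by 7|=222, |div by 11|=141.
|div by 3&7|=74, |div by 3&11|=47, |div by 7&11|=20, |div by all|=6.
By inclusion-exclusion, divisible by at least one: 518+222+141-74-47-20+6 = 746.
Not divisible by any: 1554 - 746.

Final answer: 808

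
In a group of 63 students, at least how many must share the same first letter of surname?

There are 26 possible values for first letter of surname. With 63 students and 26 categories, by pigeonhole: ceiling(63/26).

Final answer: 3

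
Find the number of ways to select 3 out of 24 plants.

C(24,3) = 24!/(3! x (24-3)!).

Final answer: C(24,3) = 2024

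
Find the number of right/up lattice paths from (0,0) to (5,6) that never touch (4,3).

Total paths to (5,6): C(11,6) = 462.
Paths through (4,3): C(7,3) x C(4,3) = 140.
Avoiding (4,3): 462 - 140.

Final answer: 322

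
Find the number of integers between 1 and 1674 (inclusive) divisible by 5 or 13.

Multiples of 5: 334. Multiples of 13: 128. Of both (lcm=65): 25.
By inclusion-exclusion: 334 + 128 - 25.

Final answer: 437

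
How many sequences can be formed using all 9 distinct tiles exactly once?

The number of ways to arrange 9 distinct objects is 9!.

Final answer: 9! = 362880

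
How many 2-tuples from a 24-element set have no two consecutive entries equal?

Let g(n) count such strings. g(1) = 24, and each valid string of length n-1 extends in 23 ways (any symbol but the last), so g(n) = 23 g(n-1).
Total: g(2) = 24 x 23^1.

Final answer: 24 x 23^{1} = 552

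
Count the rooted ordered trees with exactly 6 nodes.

This is counted by the nth Catalan number C_n. Here n = 6 - 1 = 5.
C_n = C(2n,n)/(n+1), so C_{5} = C(10,5)/6 = 252/6.

Final answer: C_{5} = 42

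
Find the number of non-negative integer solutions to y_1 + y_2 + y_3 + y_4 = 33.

Stars and bars with 33 stars and 3 bars:
C(33+4-1, 4-1) = C(36,3).

Final answer: C(36,3) = 7140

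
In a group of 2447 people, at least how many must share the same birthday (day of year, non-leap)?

There are 365 possible values for birthday (day of year, non-leap). With 2447 people and 365 categories, by pigeonhole: ceiling(2447/365).

Final answer: 7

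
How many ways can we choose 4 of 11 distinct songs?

C(11,4) = 11!/(4! x 7!).

Final answer: \binom{11}{4} = 330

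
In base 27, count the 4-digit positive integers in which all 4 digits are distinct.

The leading digit has 26 choices (anything but zero); the next has 26 (anything but the first), then 25, and so on, one fewer each time.
Total: 26 x 26 x 25 x 24.

Final answer: 405600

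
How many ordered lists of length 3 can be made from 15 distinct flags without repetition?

P(15,3) = 15!/(15-3)! = 15!/12!.

Final answer: P(15,3) = 2730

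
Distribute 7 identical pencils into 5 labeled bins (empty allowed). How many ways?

Stars and bars: C(n+k-1, k-1) = C(11,4).

Final answer: C(11,4) = 330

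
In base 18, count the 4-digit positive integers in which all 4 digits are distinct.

The leading digit has 17 choices (anything but zero); the next has 17 (anything but the first), then 16, and so on, one fewer each time.
Total: 17 x 17 x 16 x 15.

Final answer: 69360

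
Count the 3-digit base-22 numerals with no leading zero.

These are the integers in [22^2, 22^3), so the count is 22^3 - 22^2 = 21 x 22^2.

Final answer: 10164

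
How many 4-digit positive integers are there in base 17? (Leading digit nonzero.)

These are the integers in [17^3, 17^4), so the count is 17^4 - 17^3 = 16 x 17^3.

Final answer: 78608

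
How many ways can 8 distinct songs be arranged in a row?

The number of ways to arrange 8 distinct objects is 8!.

Final answer: 8! = 40320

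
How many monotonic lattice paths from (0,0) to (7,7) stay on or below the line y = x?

Total monotonic paths to (7,7): C(14,7) = 3432.
Paths that cross above y=x (reflection bijection): C(14,8) = 3003.
Valid Dyck paths: 3432 - 3003.
(This is the Catalan number C_{7}.)

Final answer: C_{7} = 429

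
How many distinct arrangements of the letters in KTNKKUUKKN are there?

Letters (K:5, N:2, T:1, U:2). Total letters: 10.
Permutations = 10!/(5! x 2! x 2!).

Final answer: 7560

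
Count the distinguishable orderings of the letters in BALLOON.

Letters (A:1, B:1, L:2, N:1, O:2). Total letters: 7.
Permutations = 7!/(2! x 2!).

Final answer: 1260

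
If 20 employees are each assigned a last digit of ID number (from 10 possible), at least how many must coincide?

There are 10 possible values for last digit of ID number. With 20 employees and 10 categories, by pigeonhole: ceiling(20/10).

Final answer: 2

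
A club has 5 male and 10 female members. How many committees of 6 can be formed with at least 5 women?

Sum over valid woman counts:
C(10,5)C(5,1) = 1260
C(10,6)C(5,0) = 210
Total: 1260 + 210.

Final answer: 1470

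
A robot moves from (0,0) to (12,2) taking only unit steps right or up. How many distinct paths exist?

Each path has 12 right steps and 2 up steps in some order (14 steps total).
Choose which 2 of the 14 steps are up: C(14,2).

Final answer: C(14,2) = 91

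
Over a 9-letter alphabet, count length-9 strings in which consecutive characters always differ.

Let g(n) count such strings. g(1) = 9, and each valid string of length n-1 extends in 8 ways (any symbol but the last), so g(n) = 8 g(n-1).
Total: g(9) = 9 x 8^8.

Final answer: 9 x 8^{8} = 150994944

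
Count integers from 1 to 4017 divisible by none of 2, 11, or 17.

|div by 2|=2008, |div by 11|=365, |div by 17|=236.
|div by 2&11|=182, |div by 2&17|=118, |div by 11&17|=21, |div by all|=10.
By inclusion-exclusion, divisible by at least one: 2008+365+236-182-118-21+10 = 2298.
Not divisible by any: 4017 - 2298.

Final answer: 1719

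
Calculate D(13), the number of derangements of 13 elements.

Derangements satisfy D(n) = (n-1)(D(n-1) + D(n-2)), starting from D(0)=1, D(1)=0.
Building up: D(2)=1, D(3)=2, D(4)=9, D(5)=44, D(6)=265, D(7)=1854, D(8)=14833, D(9)=133496, D(10)=1334961, D(11)=14684570, D(12)=176214841.
D(13) = 12 x (D(12) + D(11)) = 12 x (176214841 + 14684570).

Final answer: D(13) = 2290792932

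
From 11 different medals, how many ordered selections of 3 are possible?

P(11,3) = 11!/(11-3)! = 11!/8!.

Final answer: P(11,3) = 990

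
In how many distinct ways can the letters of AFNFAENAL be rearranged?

Letters (A:3, E:1, F:2, L:1, N:2). Total letters: 9.
Permutations = 9!/(3! x 2! x 2!).

Final answer: 15120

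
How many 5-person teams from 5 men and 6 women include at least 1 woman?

Sum over valid woman counts:
C(6,1)C(5,4) = 30
C(6,2)C(5,3) = 150
C(6,3)C(5,2) = 200
C(6,4)C(5,1) = 75
C(6,5)C(5,0) = 6
Total: 30 + 150 + 200 + 75 + 6.

Final answer: 461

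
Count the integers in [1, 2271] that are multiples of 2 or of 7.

Multiples of 2: 1135. Multiples of 7: 324. Of both (lcm=14): 162.
By inclusion-exclusion: 1135 + 324 - 162.

Final answer: 1297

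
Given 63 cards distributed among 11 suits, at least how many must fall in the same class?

By pigeonhole with 63 objects and 11 categories: ceiling(63/11).

Final answer: 6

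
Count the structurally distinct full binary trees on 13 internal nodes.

The structures are counted by the Catalan number C_n. Here n = 13.
C_n = (2n)!/(n!(n+1)!), so C_{13} = 26!/(13! x 14!) = C(26,13)/14 = 10400600/14.

Final answer: C_{13} = 742900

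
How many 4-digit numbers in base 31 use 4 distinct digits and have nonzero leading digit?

First digit: 30 (nonzero). Second: 30 (not first). Third: 29, etc.
Total: 30 x 30 x 29 x 28.

Final answer: 730800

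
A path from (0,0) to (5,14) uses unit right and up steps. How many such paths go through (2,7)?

Paths (0,0)->(2,7): C(9,7) = 36.
Paths (2,7)->(5,14): C(10,7) = 120.
By multiplication principle: 36 x 120.

Final answer: 4320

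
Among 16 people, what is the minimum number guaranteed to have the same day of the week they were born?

There are 7 possible values for day of the week they were born. With 16 people and 7 categories, by pigeonhole: ceiling(16/7).

Final answer: 3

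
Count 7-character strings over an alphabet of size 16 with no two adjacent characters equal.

First character: 16 choices. Each subsequent: 15 choices (must differ from the previous one).
Total: 16 x 15^6.

Final answer: 16 x 15^{6} = 182250000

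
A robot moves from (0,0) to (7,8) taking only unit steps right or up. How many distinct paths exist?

Each path has 7 right steps and 8 up steps in some order (15 steps total).
Choose which 8 of the 15 steps are up: C(15,8).

Final answer: C(15,8) = 6435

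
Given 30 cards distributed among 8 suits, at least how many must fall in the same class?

By pigeonhole with 30 objects and 8 categories: ceiling(30/8).

Final answer: 4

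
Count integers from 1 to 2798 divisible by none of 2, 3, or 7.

|div by 2|=1399, |div by 3|=932, |div by 7|=399.
|div by 2&3|=466, |div by 2&7|=199, |div by 3&7|=133, |div by all|=66.
By inclusion-exclusion, divisible by at least one: 1399+932+399-466-199-133+66 = 1998.
Not divisible by any: 2798 - 1998.

Final answer: 800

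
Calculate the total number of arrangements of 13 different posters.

The number of ways to arrange 13 distinct objects is 13!.

Final answer: 13! = 6227020800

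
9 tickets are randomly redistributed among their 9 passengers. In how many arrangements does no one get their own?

Derangements satisfy D(n) = (n-1)(D(n-1) + D(n-2)), starting from D(0)=1, D(1)=0.
D(2) = 1 x (0 + 1) = 1
D(3) = 2 x (1 + 0) = 2
D(4) = 3 x (2 + 1) = 9
D(5) = 4 x (9 + 2) = 44
D(6) = 5 x (44 + 9) = 265
D(7) = 6 x (265 + 44) = 1854
D(8) = 7 x (1854 + 265) = 14833
D(9) = 8 x (D(8) + D(7)) = 8 x (14833 + 1854)

Final answer: D(9) = 133496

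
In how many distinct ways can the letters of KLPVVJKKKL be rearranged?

Letters (J:1, K:4, L:2, P:1, V:2). Total letters: 10.
Permutations = 10!/(4! x 2! x 2!).

Final answer: 37800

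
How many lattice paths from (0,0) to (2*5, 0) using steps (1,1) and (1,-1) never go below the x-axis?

Total monotonic paths to (5,5): C(10,5) = 252.
Paths that cross above y=x (reflection bijection): C(10,6) = 210.
Valid Dyck paths: 252 - 210.
(Check: C(10,5) - C(10,6) = C(10,5)/6, the Catalan number C_{5}.)

Final answer: C_{5} = 42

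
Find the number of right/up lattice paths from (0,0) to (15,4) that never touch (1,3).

Total paths to (15,4): C(19,4) = 3876.
Paths through (1,3): C(4,3) x C(15,1) = 60.
Avoiding (1,3): 3876 - 60.

Final answer: 3816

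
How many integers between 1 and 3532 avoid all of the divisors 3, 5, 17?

|div by 3|=1177, |div by 5|=706, |div by 17|=207.
|div by 3&5|=235, |div by 3&17|=69, |div by 5&17|=41, |div by all|=13.
By inclusion-exclusion, divisible by at least one: 1177+706+207-235-69-41+13 = 1758.
Not divisible by any: 3532 - 1758.

Final answer: 1774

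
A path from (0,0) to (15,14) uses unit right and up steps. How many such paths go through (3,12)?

Paths (0,0)->(3,12): C(15,12) = 455.
Paths (3,12)->(15,14): C(14,2) = 91.
By multiplication principle: 455 x 91.

Final answer: 41405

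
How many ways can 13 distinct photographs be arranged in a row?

The number of ways to arrange 13 distinct objects is 13!.

Final answer: 13! = 6227020800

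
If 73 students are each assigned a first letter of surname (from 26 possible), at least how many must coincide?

There are 26 possible values for first letter of surname. With 73 students and 26 categories, by pigeonhole: ceiling(73/26).

Final answer: 3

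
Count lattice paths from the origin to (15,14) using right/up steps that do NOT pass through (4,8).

Total paths to (15,14): C(29,14) = 77558760.
Paths through (4,8): C(12,8) x C(17,6) = 6126120.
Avoiding (4,8): 77558760 - 6126120.

Final answer: 71432640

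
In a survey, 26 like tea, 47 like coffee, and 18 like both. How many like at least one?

|A union B| = |A| + |B| - |A intersect B| = 26 + 47 - 18.

Final answer: 55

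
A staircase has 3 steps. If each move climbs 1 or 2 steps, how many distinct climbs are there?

Let f(n) count the ways. The last step is size 1 or 2, so f(n) = f(n-1) + f(n-2) with f(1)=1, f(2)=2.
Building up term by term: f(1)=1, f(2)=2, f(3)=3.

Final answer: 3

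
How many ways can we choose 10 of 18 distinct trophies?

C(18,10) = 18!/(10! x 8!).

Final answer: \binom{18}{10} = 43758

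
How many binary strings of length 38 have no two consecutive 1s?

Let a(n) count valid strings. If the last bit is 0 the prefix is any valid string of length n-1; if it is 1 the string must end in 01 with a valid prefix of length n-2. So a(n) = a(n-1) + a(n-2), a(1)=2, a(2)=3.
Computing successive values: a(1)=2, a(2)=3, a(3)=5, a(4)=8, a(5)=13, a(6)=21, a(7)=34, a(8)=55, a(9)=89, a(10)=144, a(11)=233, a(12)=377, a(13)=610, a(14)=987, a(15)=1597, a(16)=2584, a(17)=4181, a(18)=6765, a(19)=10946, a(20)=17711, a(21)=28657, a(22)=46368, a(23)=75025, a(24)=121393, a(25)=196418, a(26)=317811, a(27)=514229, a(28)=832040, a(29)=1346269, a(30)=2178309, a(31)=3524578, a(32)=5702887, a(33)=9227465, a(34)=14930352, a(35)=24157817, a(36)=39088169, a(37)=63245986, a(38)=102334155.

Final answer: 102334155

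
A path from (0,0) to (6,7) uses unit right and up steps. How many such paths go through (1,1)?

Paths (0,0)->(1,1): C(2,1) = 2.
Paths (1,1)->(6,7): C(11,6) = 462.
By multiplication principle: 2 x 462.

Final answer: 924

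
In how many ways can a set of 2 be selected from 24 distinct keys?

C(24,2) = 24!/(2! x (24-2)!).

Final answer: C(24,2) = 276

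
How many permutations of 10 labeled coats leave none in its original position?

D(n) = (n-1)(D(n-1) + D(n-2)), D(0)=1, D(1)=0.
D(2) = 1 x (0 + 1) = 1
D(3) = 2 x (1 + 0) = 2
D(4) = 3 x (2 + 1) = 9
D(5) = 4 x (9 + 2) = 44
D(6) = 5 x (44 + 9) = 265
D(7) = 6 x (265 + 44) = 1854
D(8) = 7 x (1854 + 265) = 14833
D(9) = 8 x (14833 + 1854) = 133496
D(10) = 9 x (D(9) + D(8)) = 9 x (133496 + 14833)

Final answer: D(10) = 1334961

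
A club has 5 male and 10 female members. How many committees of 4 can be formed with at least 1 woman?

Sum over valid woman counts:
C(10,1)C(5,3) = 100
C(10,2)C(5,2) = 450
C(10,3)C(5,1) = 600
C(10,4)C(5,0) = 210
Total: 100 + 450 + 600 + 210.

Final answer: 1360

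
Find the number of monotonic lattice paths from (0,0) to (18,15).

Each path has 18 right steps and 15 up steps in some order (33 steps total).
Choose which 15 of the 33 steps are up: C(33,15).

Final answer: C(33,15) = 1037158320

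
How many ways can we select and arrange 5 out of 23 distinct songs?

P(23,5) = 23!/(23-5)! = 23!/18!.

Final answer: P(23,5) = 4037880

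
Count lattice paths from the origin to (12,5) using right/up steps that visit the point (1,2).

Paths (0,0)->(1,2): C(3,2) = 3.
Paths (1,2)->(12,5): C(14,3) = 364.
By multiplication principle: 3 x 364.

Final answer: 1092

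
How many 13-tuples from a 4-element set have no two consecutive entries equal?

Let g(n) count such strings. g(1) = 4, and each valid string of length n-1 extends in 3 ways (any symbol but the last), so g(n) = 3 g(n-1).
Total: g(13) = 4 x 3^12.

Final answer: 4 x 3^{12} = 2125764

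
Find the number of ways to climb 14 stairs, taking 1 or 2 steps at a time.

Let f(n) count the ways. The last step is size 1 or 2, so f(n) = f(n-1) + f(n-2) with f(1)=1, f(2)=2.
Iterating the recurrence: f(1)=1, f(2)=2, f(3)=3, f(4)=5, f(5)=8, f(6)=13, f(7)=21, f(8)=34, f(9)=55, f(10)=89, f(11)=144, f(12)=233, f(13)=377, f(14)=610.

Final answer: 610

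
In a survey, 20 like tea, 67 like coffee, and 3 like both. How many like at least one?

|A union B| = |A| + |B| - |A intersect B| = 20 + 67 - 3.

Final answer: 84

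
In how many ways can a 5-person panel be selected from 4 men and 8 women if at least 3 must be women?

Sum over valid woman counts:
C(8,3)C(4,2) = 336
C(8,4)C(4,1) = 280
C(8,5)C(4,0) = 56
Total: 336 + 280 + 56.

Final answer: 672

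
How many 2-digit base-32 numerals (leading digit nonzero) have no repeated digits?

First digit: 31 (nonzero). Second: 31 (not first). Third: 30, etc.
Total: 31 x 31.

Final answer: 961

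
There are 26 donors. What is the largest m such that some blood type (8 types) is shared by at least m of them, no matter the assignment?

There are 8 possible values for blood type (8 types). With 26 donors and 8 categories, by pigeonhole: ceiling(26/8).

Final answer: 4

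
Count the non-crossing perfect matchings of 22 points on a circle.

The structures are counted by the Catalan number C_n. Here n = 22/2 = 11.
C_n = C(2n,n) - C(2n,n+1), so C_{11} = C(22,11) - C(22,12) = 705432 - 646646.

Final answer: C_{11} = 58786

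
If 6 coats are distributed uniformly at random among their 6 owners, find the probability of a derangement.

D(n) = (n-1)(D(n-1) + D(n-2)), D(0)=1, D(1)=0.
Building up: D(2)=1, D(3)=2, D(4)=9, D(5)=44, D(6)=265.
Total arrangements: 6! = 720.
Probability = D(6)/6! = 53/144.

Final answer: D(6)/6! = 265/720 = 0.368056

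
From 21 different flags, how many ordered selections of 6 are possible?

P(21,6) = 21!/(21-6)! = 21!/15!.

Final answer: P(21,6) = 39070080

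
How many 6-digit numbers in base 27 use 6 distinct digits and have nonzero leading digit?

First digit: 26 (nonzero). Second: 26 (not first). Third: 25, etc.
Total: 26 x 26 x 25 x 24 x 23 x 22.

Final answer: 205233600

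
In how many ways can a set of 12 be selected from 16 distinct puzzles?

C(16,12) = 16!/(12! x 4!).

Final answer: \binom{16}{12} = 1820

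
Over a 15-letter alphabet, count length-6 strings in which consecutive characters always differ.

Let g(n) count such strings. g(1) = 15, and each valid string of length n-1 extends in 14 ways (any symbol but the last), so g(n) = 14 g(n-1).
Total: g(6) = 15 x 14^5.

Final answer: 15 x 14^{5} = 8067360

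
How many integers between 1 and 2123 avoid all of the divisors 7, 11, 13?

|div by 7|=303, |div by 11|=193, |div by 13|=163.
|div by 7&11|=27, |div by 7&13|=23, |div by 11&13|=14, |div by all|=2.
By inclusion-exclusion, divisible by at least one: 303+193+163-27-23-14+2 = 597.
Not divisible by any: 2123 - 597.

Final answer: 1526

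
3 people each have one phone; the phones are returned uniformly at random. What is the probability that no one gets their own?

Use the recurrence D(n) = (n-1)(D(n-1) + D(n-2)) with D(0)=1, D(1)=0.
Building up: D(2)=1, D(3)=2.
Total arrangements: 3! = 6.
Probability = D(3)/3! = 1/3.

Final answer: D(3)/3! = 2/6 = 0.333333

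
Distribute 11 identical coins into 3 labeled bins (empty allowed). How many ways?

Stars and bars: C(n+k-1, k-1) = C(13,2).

Final answer: C(13,2) = 78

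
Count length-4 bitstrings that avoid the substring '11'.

A valid string ends in 0 (append to any length-(n-1) valid string) or in 01 (append to any length-(n-2) valid string), so a(n) = a(n-1) + a(n-2) with a(1)=2, a(2)=3.
Iterating the recurrence: a(1)=2, a(2)=3, a(3)=5, a(4)=8.

Final answer: 8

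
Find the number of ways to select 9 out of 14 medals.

C(14,9) = 14!/(9! x 5!).

Final answer: \binom{14}{9} = 2002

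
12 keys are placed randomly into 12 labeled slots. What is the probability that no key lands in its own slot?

D(n) = (n-1)(D(n-1) + D(n-2)), D(0)=1, D(1)=0.
Building up: D(2)=1, D(3)=2, D(4)=9, D(5)=44, D(6)=265, D(7)=1854, D(8)=14833, D(9)=133496, D(10)=1334961, D(11)=14684570, D(12)=176214841.
Total arrangements: 12! = 479001600.
Probability = D(12)/12! = 16019531/43545600.

Final answer: D(12)/12! = 176214841/479001600 = 0.367879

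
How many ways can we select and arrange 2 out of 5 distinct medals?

P(5,2) = 5!/(5-2)! = 5!/3!.

Final answer: P(5,2) = 20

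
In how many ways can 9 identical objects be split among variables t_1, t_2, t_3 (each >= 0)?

Stars and bars with 9 stars and 2 bars:
C(9+3-1, 3-1) = C(11,2).

Final answer: C(11,2) = 55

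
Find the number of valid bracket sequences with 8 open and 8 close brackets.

This is counted by the nth Catalan number C_n. Here n = 8 (pairs).
C_n = (2n)!/(n!(n+1)!), so C_{8} = 16!/(8! x 9!) = C(16,8)/9 = 12870/9.

Final answer: C_{8} = 1430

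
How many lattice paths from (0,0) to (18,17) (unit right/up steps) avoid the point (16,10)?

Total paths to (18,17): C(35,17) = 4537567650.
Paths through (16,10): C(26,10) x C(9,7) = 191222460.
Avoiding (16,10): 4537567650 - 191222460.

Final answer: 4346345190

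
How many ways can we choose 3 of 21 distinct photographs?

C(21,3) = 21!/(3! x (21-3)!).

Final answer: C(21,3) = 1330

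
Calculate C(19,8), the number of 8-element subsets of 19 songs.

C(19,8) = 19!/(8! x (19-8)!).

Final answer: C(19,8) = 75582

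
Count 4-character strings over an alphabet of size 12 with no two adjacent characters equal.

First character: 12 choices. Each subsequent: 11 choices (must differ from the previous one).
Total: 12 x 11^3.

Final answer: 12 x 11^{3} = 15972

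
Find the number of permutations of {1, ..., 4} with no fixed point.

Derangements satisfy D(n) = (n-1)(D(n-1) + D(n-2)), starting from D(0)=1, D(1)=0.
Building up: D(2)=1, D(3)=2.
D(4) = 3 x (D(3) + D(2)) = 3 x (2 + 1).

Final answer: D(4) = 9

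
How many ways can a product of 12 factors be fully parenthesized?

This is a standard Catalan-number count: the answer is C_n. Here n = 12 - 1 = 11.
C_n = C(2n,n) - C(2n,n+1), so C_{11} = C(22,11) - C(22,12) = 705432 - 646646.

Final answer: C_{11} = 58786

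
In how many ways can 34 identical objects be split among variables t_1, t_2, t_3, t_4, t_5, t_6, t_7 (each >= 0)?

Stars and bars with 34 stars and 6 bars:
C(34+7-1, 7-1) = C(40,6).

Final answer: C(40,6) = 3838380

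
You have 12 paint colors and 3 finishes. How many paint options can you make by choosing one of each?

By the multiplication principle: 12 x 3.

Final answer: 36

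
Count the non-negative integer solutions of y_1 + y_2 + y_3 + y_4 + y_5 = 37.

Stars and bars with 37 stars and 4 bars:
C(37+5-1, 5-1) = C(41,4).

Final answer: C(41,4) = 101270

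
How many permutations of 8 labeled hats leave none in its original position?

Use the recurrence D(n) = (n-1)(D(n-1) + D(n-2)) with D(0)=1, D(1)=0.
D(2) = 1 x (0 + 1) = 1
D(3) = 2 x (1 + 0) = 2
D(4) = 3 x (2 + 1) = 9
D(5) = 4 x (9 + 2) = 44
D(6) = 5 x (44 + 9) = 265
D(7) = 6 x (265 + 44) = 1854
D(8) = 7 x (D(7) + D(6)) = 7 x (1854 + 265)

Final answer: D(8) = 14833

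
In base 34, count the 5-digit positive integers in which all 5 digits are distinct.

First digit: 33 (nonzero). Second: 33 (not first). Third: 32, etc.
Total: 33 x 33 x 32 x 31 x 30.

Final answer: 32408640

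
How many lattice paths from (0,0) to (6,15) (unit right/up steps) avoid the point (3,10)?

Total paths to (6,15): C(21,15) = 54264.
Paths through (3,10): C(13,10) x C(8,5) = 16016.
Avoiding (3,10): 54264 - 16016.

Final answer: 38248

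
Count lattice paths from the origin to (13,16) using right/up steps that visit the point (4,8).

Paths (0,0)->(4,8): C(12,8) = 495.
Paths (4,8)->(13,16): C(17,8) = 24310.
By multiplication principle: 495 x 24310.

Final answer: 12033450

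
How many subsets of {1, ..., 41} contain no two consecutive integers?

Condition on whether n belongs to the subset: if not, any valid subset of {1, ..., n-1} works (a(n-1)); if so, n-1 is excluded and the rest is a valid subset of {1, ..., n-2} (a(n-2)). Hence a(n) = a(n-1) + a(n-2), a(1)=2, a(2)=3.
Iterating the recurrence: a(1)=2, a(2)=3, a(3)=5, a(4)=8, a(5)=13, a(6)=21, a(7)=34, a(8)=55, a(9)=89, a(10)=144, a(11)=233, a(12)=377, a(13)=610, a(14)=987, a(15)=1597, a(16)=2584, a(17)=4181, a(18)=6765, a(19)=10946, a(20)=17711, a(21)=28657, a(22)=46368, a(23)=75025, a(24)=121393, a(25)=196418, a(26)=317811, a(27)=514229, a(28)=832040, a(29)=1346269, a(30)=2178309, a(31)=3524578, a(32)=5702887, a(33)=9227465, a(34)=14930352, a(35)=24157817, a(36)=39088169, a(37)=63245986, a(38)=102334155, a(39)=165580141, a(40)=267914296, a(41)=433494437.

Final answer: 433494437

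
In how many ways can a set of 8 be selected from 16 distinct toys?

C(16,8) = 16!/(8! x (16-8)!).

Final answer: C(16,8) = 12870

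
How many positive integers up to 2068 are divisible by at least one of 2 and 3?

Multiples of 2: 1034. Multiples of 3: 689. Of both (lcm=6): 344.
By inclusion-exclusion: 1034 + 689 - 344.

Final answer: 1379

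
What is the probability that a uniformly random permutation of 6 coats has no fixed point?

Derangements satisfy D(n) = (n-1)(D(n-1) + D(n-2)), starting from D(0)=1, D(1)=0.
Building up: D(2)=1, D(3)=2, D(4)=9, D(5)=44, D(6)=265.
Total arrangements: 6! = 720.
Probability = D(6)/6! = 53/144.

Final answer: D(6)/6! = 265/720 = 0.368056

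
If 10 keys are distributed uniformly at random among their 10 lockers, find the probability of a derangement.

Derangements satisfy D(n) = (n-1)(D(n-1) + D(n-2)), starting from D(0)=1, D(1)=0.
Building up: D(2)=1, D(3)=2, D(4)=9, D(5)=44, D(6)=265, D(7)=1854, D(8)=14833, D(9)=133496, D(10)=1334961.
Total arrangements: 10! = 3628800.
Probability = D(10)/10! = 16481/44800.

Final answer: D(10)/10! = 1334961/3628800 = 0.367879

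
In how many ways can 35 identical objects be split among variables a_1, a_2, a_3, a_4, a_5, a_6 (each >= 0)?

Stars and bars with 35 stars and 5 bars:
C(35+6-1, 6-1) = C(40,5).

Final answer: C(40,5) = 658008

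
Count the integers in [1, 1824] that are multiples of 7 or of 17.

Multiples of 7: 260. Multiples of 17: 107. Of both (lcm=119): 15.
By inclusion-exclusion: 260 + 107 - 15.

Final answer: 352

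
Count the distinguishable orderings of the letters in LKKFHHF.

Letters (F:2, H:2, K:2, L:1). Total letters: 7.
Permutations = 7!/(2! x 2! x 2!).

Final answer: 630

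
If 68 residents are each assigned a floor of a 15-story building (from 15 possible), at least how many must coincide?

There are 15 possible values for floor of a 15-story building. With 68 residents and 15 categories, by pigeonhole: ceiling(68/15).

Final answer: 5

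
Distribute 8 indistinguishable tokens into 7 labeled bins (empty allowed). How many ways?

Stars and bars: C(n+k-1, k-1) = C(14,6).

Final answer: C(14,6) = 3003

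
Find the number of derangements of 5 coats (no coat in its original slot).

Use the recurrence D(n) = (n-1)(D(n-1) + D(n-2)) with D(0)=1, D(1)=0.
D(2) = 1 x (0 + 1) = 1
D(3) = 2 x (1 + 0) = 2
D(4) = 3 x (2 + 1) = 9
D(5) = 4 x (D(4) + D(3)) = 4 x (9 + 2)

Final answer: D(5) = 44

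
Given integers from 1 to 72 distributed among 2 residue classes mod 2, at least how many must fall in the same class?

By pigeonhole with 72 objects and 2 categories: ceiling(72/2).

Final answer: 36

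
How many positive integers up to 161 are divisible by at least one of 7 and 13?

Multiples of 7: 23. Multiples of 13: 12. Of both (lcm=91): 1.
By inclusion-exclusion: 23 + 12 - 1.

Final answer: 34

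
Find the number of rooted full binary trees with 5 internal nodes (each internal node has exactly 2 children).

The structures are counted by the Catalan number C_n. Here n = 5.
C_n = (2n)!/(n!(n+1)!), so C_{5} = 10!/(5! x 6!) = C(10,5)/6 = 252/6.

Final answer: C_{5} = 42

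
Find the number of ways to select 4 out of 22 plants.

C(22,4) = 22!/(4! x 18!).

Final answer: \binom{22}{4} = 7315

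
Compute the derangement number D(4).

Use the recurrence D(n) = (n-1)(D(n-1) + D(n-2)) with D(0)=1, D(1)=0.
Building up: D(2)=1, D(3)=2.
D(4) = 3 x (D(3) + D(2)) = 3 x (2 + 1).

Final answer: D(4) = 9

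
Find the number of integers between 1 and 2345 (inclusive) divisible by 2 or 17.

Multiples of 2: 1172. Multiples of 17: 137. Of both (lcm=34): 68.
By inclusion-exclusion: 1172 + 137 - 68.

Final answer: 1241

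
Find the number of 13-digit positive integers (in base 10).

First digit: 9 choices (1-9). Each of the remaining 12 digits: 10 choices.
Total: 9 x 10^12.

Final answer: 9000000000000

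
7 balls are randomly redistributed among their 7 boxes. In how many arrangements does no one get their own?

D(n) = (n-1)(D(n-1) + D(n-2)), D(0)=1, D(1)=0.
D(2) = 1 x (0 + 1) = 1
D(3) = 2 x (1 + 0) = 2
D(4) = 3 x (2 + 1) = 9
D(5) = 4 x (9 + 2) = 44
D(6) = 5 x (44 + 9) = 265
D(7) = 6 x (D(6) + D(5)) = 6 x (265 + 44)

Final answer: D(7) = 1854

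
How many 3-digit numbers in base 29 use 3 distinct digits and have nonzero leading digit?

First digit: 28 (nonzero). Second: 28 (not first). Third: 27, etc.
Total: 28 x 28 x 27.

Final answer: 21168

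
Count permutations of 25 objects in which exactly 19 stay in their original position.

Choose which 19 elements are fixed: C(25,19) = 177100.
Derange the remaining 6 using D(j) = (j-1)(D(j-1) + D(j-2)), D(0)=1, D(1)=0: D(2)=1, D(3)=2, D(4)=9, D(5)=44, D(6)=265.
Total: 177100 x 265.

Final answer: C(25,19) D(6) = 46931500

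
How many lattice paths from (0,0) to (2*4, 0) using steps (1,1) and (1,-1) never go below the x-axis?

Total monotonic paths to (4,4): C(8,4) = 70.
A path is bad iff it touches y = x + 1; reflecting its initial segment maps bad paths bijectively onto all paths to (3,5), of which there are C(8,5) = 56.
Valid Dyck paths: 70 - 56.
(Equivalently, C_{4} = C(8,4)/5 = 70/5.)

Final answer: C_{4} = 14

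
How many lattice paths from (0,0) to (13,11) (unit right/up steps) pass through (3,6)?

Paths (0,0)->(3,6): C(9,6) = 84.
Paths (3,6)->(13,11): C(15,5) = 3003.
By multiplication principle: 84 x 3003.

Final answer: 252252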